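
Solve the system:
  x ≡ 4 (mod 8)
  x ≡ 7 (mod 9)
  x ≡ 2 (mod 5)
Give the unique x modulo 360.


Moduli 8, 9, 5 are pairwise coprime; by CRT there is a unique solution modulo M = 8 · 9 · 5 = 360.
Solve pairwise, accumulating the modulus:
  Start with x ≡ 4 (mod 8).
  Combine with x ≡ 7 (mod 9): since gcd(8, 9) = 1, we get a unique residue mod 72.
    Write x = 4 + 8·t and substitute into x ≡ 7 (mod 9): 8·t ≡ 7 − 4 = 3 (mod 9).
    The inverse of 8 mod 9 is 8 (since 8·8 = 64 = 7·9 + 1), so t ≡ 8·3 = 24 ≡ 6 (mod 9).
    Then x = 4 + 8·6 = 52, valid modulo lcm(8, 9) = 72: x ≡ 52 (mod 72).
  Combine with x ≡ 2 (mod 5): since gcd(72, 5) = 1, we get a unique residue mod 360.
    Write x = 52 + 72·t and substitute into x ≡ 2 (mod 5): 72·t ≡ 2 − 52 = -50 (mod 5).
    Reduce coefficients mod 5: 2·t ≡ 0 (mod 5).
    The inverse of 2 mod 5 is 3 (since 2·3 = 6 = 1·5 + 1), so t ≡ 3·0 = 0 ≡ 0 (mod 5).
    Then x = 52 + 72·0 = 52, valid modulo lcm(72, 5) = 360: x ≡ 52 (mod 360).
Verify: 52 mod 8 = 4 ✓, 52 mod 9 = 7 ✓, 52 mod 5 = 2 ✓.

x ≡ 52 (mod 360).


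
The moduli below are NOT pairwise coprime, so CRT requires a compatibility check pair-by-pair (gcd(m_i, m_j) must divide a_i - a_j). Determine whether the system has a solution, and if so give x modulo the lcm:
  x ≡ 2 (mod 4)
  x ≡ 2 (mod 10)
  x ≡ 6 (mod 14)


Moduli 4, 10, 14 are not pairwise coprime, so CRT works modulo lcm(m_i) when all pairwise compatibility conditions hold.
Pairwise compatibility: gcd(m_i, m_j) must divide a_i - a_j for every pair.
Merge one congruence at a time:
  Start: x ≡ 2 (mod 4).
  Combine with x ≡ 2 (mod 10): gcd(4, 10) = 2; 2 - 2 = 0, which IS divisible by 2, so compatible.
    Write x = 2 + 4·t and substitute into x ≡ 2 (mod 10): 4·t ≡ 2 − 2 = 0 (mod 10).
    Divide the congruence (and modulus) by g = 2: 2·t ≡ 0 (mod 5).
    The inverse of 2 mod 5 is 3 (since 2·3 = 6 = 1·5 + 1), so t ≡ 3·0 = 0 ≡ 0 (mod 5).
    Then x = 2 + 4·0 = 2, valid modulo lcm(4, 10) = 20: x ≡ 2 (mod 20).
  Combine with x ≡ 6 (mod 14): gcd(20, 14) = 2; 6 - 2 = 4, which IS divisible by 2, so compatible.
    Write x = 2 + 20·t and substitute into x ≡ 6 (mod 14): 20·t ≡ 6 − 2 = 4 (mod 14).
    Divide the congruence (and modulus) by g = 2: 10·t ≡ 2 (mod 7).
    Reduce coefficients mod 7: 3·t ≡ 2 (mod 7).
    The inverse of 3 mod 7 is 5 (since 3·5 = 15 = 2·7 + 1), so t ≡ 5·2 = 10 ≡ 3 (mod 7).
    Then x = 2 + 20·3 = 62, valid modulo lcm(20, 14) = 140: x ≡ 62 (mod 140).
Verify: 62 mod 4 = 2, 62 mod 10 = 2, 62 mod 14 = 6.

x ≡ 62 (mod 140).


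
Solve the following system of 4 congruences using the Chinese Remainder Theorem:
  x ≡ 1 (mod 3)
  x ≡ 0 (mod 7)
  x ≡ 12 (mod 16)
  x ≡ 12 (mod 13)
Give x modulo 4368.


Product of moduli M = 3 · 7 · 16 · 13 = 4368.
Merge one congruence at a time:
  Start: x ≡ 1 (mod 3).
  Combine with x ≡ 0 (mod 7); new modulus lcm = 21.
    Write x = 1 + 3·t and substitute into x ≡ 0 (mod 7): 3·t ≡ 0 − 1 = -1 (mod 7).
    Reduce coefficients mod 7: 3·t ≡ 6 (mod 7).
    The inverse of 3 mod 7 is 5 (since 3·5 = 15 = 2·7 + 1), so t ≡ 5·6 = 30 ≡ 2 (mod 7).
    Then x = 1 + 3·2 = 7, valid modulo lcm(3, 7) = 21: x ≡ 7 (mod 21).
  Combine with x ≡ 12 (mod 16); new modulus lcm = 336.
    Write x = 7 + 21·t and substitute into x ≡ 12 (mod 16): 21·t ≡ 12 − 7 = 5 (mod 16).
    Reduce coefficients mod 16: 5·t ≡ 5 (mod 16).
    The inverse of 5 mod 16 is 13 (since 5·13 = 65 = 4·16 + 1), so t ≡ 13·5 = 65 ≡ 1 (mod 16).
    Then x = 7 + 21·1 = 28, valid modulo lcm(21, 16) = 336: x ≡ 28 (mod 336).
  Combine with x ≡ 12 (mod 13); new modulus lcm = 4368.
    Write x = 28 + 336·t and substitute into x ≡ 12 (mod 13): 336·t ≡ 12 − 28 = -16 (mod 13).
    Reduce coefficients mod 13: 11·t ≡ 10 (mod 13).
    The inverse of 11 mod 13 is 6 (since 11·6 = 66 = 5·13 + 1), so t ≡ 6·10 = 60 ≡ 8 (mod 13).
    Then x = 28 + 336·8 = 2716, valid modulo lcm(336, 13) = 4368: x ≡ 2716 (mod 4368).
Verify against each original: 2716 mod 3 = 1, 2716 mod 7 = 0, 2716 mod 16 = 12, 2716 mod 13 = 12.

x ≡ 2716 (mod 4368).


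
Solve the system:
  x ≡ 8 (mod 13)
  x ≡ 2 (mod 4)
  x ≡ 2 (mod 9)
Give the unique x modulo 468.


Moduli 13, 4, 9 are pairwise coprime; by CRT there is a unique solution modulo M = 13 · 4 · 9 = 468.
Solve pairwise, accumulating the modulus:
  Start with x ≡ 8 (mod 13).
  Combine with x ≡ 2 (mod 4): since gcd(13, 4) = 1, we get a unique residue mod 52.
    Write x = 8 + 13·t and substitute into x ≡ 2 (mod 4): 13·t ≡ 2 − 8 = -6 (mod 4).
    Reduce coefficients mod 4: 1·t ≡ 2 (mod 4).
    So t ≡ 2 (mod 4).
    Then x = 8 + 13·2 = 34, valid modulo lcm(13, 4) = 52: x ≡ 34 (mod 52).
  Combine with x ≡ 2 (mod 9): since gcd(52, 9) = 1, we get a unique residue mod 468.
    Write x = 34 + 52·t and substitute into x ≡ 2 (mod 9): 52·t ≡ 2 − 34 = -32 (mod 9).
    Reduce coefficients mod 9: 7·t ≡ 4 (mod 9).
    The inverse of 7 mod 9 is 4 (since 7·4 = 28 = 3·9 + 1), so t ≡ 4·4 = 16 ≡ 7 (mod 9).
    Then x = 34 + 52·7 = 398, valid modulo lcm(52, 9) = 468: x ≡ 398 (mod 468).
Verify: 398 mod 13 = 8 ✓, 398 mod 4 = 2 ✓, 398 mod 9 = 2 ✓.

x ≡ 398 (mod 468).


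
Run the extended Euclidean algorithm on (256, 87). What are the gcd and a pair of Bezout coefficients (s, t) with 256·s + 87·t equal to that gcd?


Euclidean algorithm on (256, 87) — divide until remainder is 0:
  256 = 2 · 87 + 82
  87 = 1 · 82 + 5
  82 = 16 · 5 + 2
  5 = 2 · 2 + 1
  2 = 2 · 1 + 0
gcd(256, 87) = 1.
Track Bezout coefficients alongside the remainders: start with r₀ = 256 = a·1 + b·0 (s = 1, t = 0) and r₁ = 87 = a·0 + b·1 (s = 0, t = 1); each new remainder r_{k+1} = r_{k-1} − q_k·r_k inherits s_{k+1} = s_{k-1} − q_k·s_k, t_{k+1} = t_{k-1} − q_k·t_k, so r_k = a·s_k + b·t_k at every step:
  q = 2: r = 82, s = 1 − 2·0 = 1, t = 0 − 2·1 = -2  (check: 256·1 + 87·(-2) = 82)
  q = 1: r = 5, s = 0 − 1·1 = -1, t = 1 − 1·(-2) = 3  (check: 256·(-1) + 87·3 = 5)
  q = 16: r = 2, s = 1 − 16·(-1) = 17, t = -2 − 16·3 = -50  (check: 256·17 + 87·(-50) = 2)
  q = 2: r = 1, s = -1 − 2·17 = -35, t = 3 − 2·(-50) = 103  (check: 256·(-35) + 87·103 = 1)
The row with r = 1 (the gcd) gives the Bezout coefficients s = -35, t = 103.
Result: 256 · (-35) + 87 · (103) = 1.

gcd(256, 87) = 1; s = -35, t = 103 (check: 256·(-35) + 87·103 = 1).


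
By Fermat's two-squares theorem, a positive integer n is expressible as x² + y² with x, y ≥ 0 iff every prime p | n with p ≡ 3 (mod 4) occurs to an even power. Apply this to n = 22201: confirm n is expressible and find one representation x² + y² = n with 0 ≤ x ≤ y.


Step 1: Factor n = 22201 = 149^2.
Step 2: Check the mod-4 condition on each prime factor: 149 ≡ 1 (mod 4), exponent 2.
All primes ≡ 3 (mod 4) appear to even exponent (or don't appear), so by the two-squares theorem n IS expressible as a sum of two squares.
Step 3: Build a representation. Here n = 149 · 149 is a product of primes ≡ 1 (mod 4). Each prime p ≡ 1 (mod 4) is itself a sum of two squares; find a² by testing p − a² for a perfect square:
  149: 149 − 1² = 148, 149 − 2² = 145, 149 − 3² = 140, 149 − 4² = 133, 149 − 5² = 124, 149 − 6² = 113, 149 − 7² = 100 = 10² ⇒ 149 = 7² + 10².
  Combine using the Brahmagupta–Fibonacci identity (a² + b²)(c² + d²) = (ac − bd)² + (ad + bc)² = (ac + bd)² + (ad − bc)²:
  149 · 149 = 22201: from (7² + 10²)(7² + 10²), take (7·7 − 10·10, 7·10 + 10·7) = (49 − 100, 70 + 70) = (-51, 140); dropping signs (only squares matter) gives (51, 140); check 51² + 140² = 2601 + 19600 = 22201 ✓.
Step 4: Order so x ≤ y and verify: 51² + 140² = 2601 + 19600 = 22201 = n. ✓

n = 22201 = 51² + 140² (one valid representation with x ≤ y).


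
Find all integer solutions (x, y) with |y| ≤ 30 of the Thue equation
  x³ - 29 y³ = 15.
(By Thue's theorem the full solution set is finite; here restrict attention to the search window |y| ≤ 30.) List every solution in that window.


The equation is x³ - 29y³ = 15. For fixed y, x³ = 29·y³ + 15, so a solution requires the RHS to be a perfect cube.
Strategy: iterate y from -30 to 30, compute RHS = 29·y³ + 15, and check whether it is a (positive or negative) perfect cube.
Check small values of y:
  y = 0: RHS = 15 is not a perfect cube.
  y = 1: RHS = 44 is not a perfect cube.
  y = -1: RHS = -14 is not a perfect cube.
  y = 2: RHS = 247 is not a perfect cube.
  y = -2: RHS = -217 is not a perfect cube.
  y = 3: RHS = 798 is not a perfect cube.
  y = -3: RHS = -768 is not a perfect cube.
Continuing the search up to |y| = 30 finds no solutions either.
No (x, y) in the scanned range satisfies the equation.

No integer solutions with |y| ≤ 30.


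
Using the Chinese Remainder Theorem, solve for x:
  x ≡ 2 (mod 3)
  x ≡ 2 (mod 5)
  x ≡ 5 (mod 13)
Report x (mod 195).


Moduli 3, 5, 13 are pairwise coprime; by CRT there is a unique solution modulo M = 3 · 5 · 13 = 195.
Solve pairwise, accumulating the modulus:
  Start with x ≡ 2 (mod 3).
  Combine with x ≡ 2 (mod 5): since gcd(3, 5) = 1, we get a unique residue mod 15.
    Write x = 2 + 3·t and substitute into x ≡ 2 (mod 5): 3·t ≡ 2 − 2 = 0 (mod 5).
    The inverse of 3 mod 5 is 2 (since 3·2 = 6 = 1·5 + 1), so t ≡ 2·0 = 0 ≡ 0 (mod 5).
    Then x = 2 + 3·0 = 2, valid modulo lcm(3, 5) = 15: x ≡ 2 (mod 15).
  Combine with x ≡ 5 (mod 13): since gcd(15, 13) = 1, we get a unique residue mod 195.
    Write x = 2 + 15·t and substitute into x ≡ 5 (mod 13): 15·t ≡ 5 − 2 = 3 (mod 13).
    Reduce coefficients mod 13: 2·t ≡ 3 (mod 13).
    The inverse of 2 mod 13 is 7 (since 2·7 = 14 = 1·13 + 1), so t ≡ 7·3 = 21 ≡ 8 (mod 13).
    Then x = 2 + 15·8 = 122, valid modulo lcm(15, 13) = 195: x ≡ 122 (mod 195).
Verify: 122 mod 3 = 2 ✓, 122 mod 5 = 2 ✓, 122 mod 13 = 5 ✓.

x ≡ 122 (mod 195).


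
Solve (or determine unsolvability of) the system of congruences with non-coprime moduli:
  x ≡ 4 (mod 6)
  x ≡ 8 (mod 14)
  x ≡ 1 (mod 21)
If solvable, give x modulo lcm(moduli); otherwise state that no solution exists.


Moduli 6, 14, 21 are not pairwise coprime, so CRT works modulo lcm(m_i) when all pairwise compatibility conditions hold.
Pairwise compatibility: gcd(m_i, m_j) must divide a_i - a_j for every pair.
Merge one congruence at a time:
  Start: x ≡ 4 (mod 6).
  Combine with x ≡ 8 (mod 14): gcd(6, 14) = 2; 8 - 4 = 4, which IS divisible by 2, so compatible.
    Write x = 4 + 6·t and substitute into x ≡ 8 (mod 14): 6·t ≡ 8 − 4 = 4 (mod 14).
    Divide the congruence (and modulus) by g = 2: 3·t ≡ 2 (mod 7).
    The inverse of 3 mod 7 is 5 (since 3·5 = 15 = 2·7 + 1), so t ≡ 5·2 = 10 ≡ 3 (mod 7).
    Then x = 4 + 6·3 = 22, valid modulo lcm(6, 14) = 42: x ≡ 22 (mod 42).
  Combine with x ≡ 1 (mod 21): gcd(42, 21) = 21; 1 - 22 = -21, which IS divisible by 21, so compatible.
    Write x = 22 + 42·t and substitute into x ≡ 1 (mod 21): 42·t ≡ 1 − 22 = -21 (mod 21).
    Divide the congruence (and modulus) by g = 21: 2·t ≡ -1 (mod 1).
    Modulo 1 every t works; take t = 0.
    Then x = 22 + 42·0 = 22, valid modulo lcm(42, 21) = 42: x ≡ 22 (mod 42).
Verify: 22 mod 6 = 4, 22 mod 14 = 8, 22 mod 21 = 1.

x ≡ 22 (mod 42).


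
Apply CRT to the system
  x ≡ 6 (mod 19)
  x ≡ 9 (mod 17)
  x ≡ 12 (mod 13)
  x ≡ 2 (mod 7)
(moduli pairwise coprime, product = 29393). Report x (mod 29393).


Product of moduli M = 19 · 17 · 13 · 7 = 29393.
Merge one congruence at a time:
  Start: x ≡ 6 (mod 19).
  Combine with x ≡ 9 (mod 17); new modulus lcm = 323.
    Write x = 6 + 19·t and substitute into x ≡ 9 (mod 17): 19·t ≡ 9 − 6 = 3 (mod 17).
    Reduce coefficients mod 17: 2·t ≡ 3 (mod 17).
    The inverse of 2 mod 17 is 9 (since 2·9 = 18 = 1·17 + 1), so t ≡ 9·3 = 27 ≡ 10 (mod 17).
    Then x = 6 + 19·10 = 196, valid modulo lcm(19, 17) = 323: x ≡ 196 (mod 323).
  Combine with x ≡ 12 (mod 13); new modulus lcm = 4199.
    Write x = 196 + 323·t and substitute into x ≡ 12 (mod 13): 323·t ≡ 12 − 196 = -184 (mod 13).
    Reduce coefficients mod 13: 11·t ≡ 11 (mod 13).
    The inverse of 11 mod 13 is 6 (since 11·6 = 66 = 5·13 + 1), so t ≡ 6·11 = 66 ≡ 1 (mod 13).
    Then x = 196 + 323·1 = 519, valid modulo lcm(323, 13) = 4199: x ≡ 519 (mod 4199).
  Combine with x ≡ 2 (mod 7); new modulus lcm = 29393.
    Write x = 519 + 4199·t and substitute into x ≡ 2 (mod 7): 4199·t ≡ 2 − 519 = -517 (mod 7).
    Reduce coefficients mod 7: 6·t ≡ 1 (mod 7).
    The inverse of 6 mod 7 is 6 (since 6·6 = 36 = 5·7 + 1), so t ≡ 6·1 = 6 ≡ 6 (mod 7).
    Then x = 519 + 4199·6 = 25713, valid modulo lcm(4199, 7) = 29393: x ≡ 25713 (mod 29393).
Verify against each original: 25713 mod 19 = 6, 25713 mod 17 = 9, 25713 mod 13 = 12, 25713 mod 7 = 2.

x ≡ 25713 (mod 29393).


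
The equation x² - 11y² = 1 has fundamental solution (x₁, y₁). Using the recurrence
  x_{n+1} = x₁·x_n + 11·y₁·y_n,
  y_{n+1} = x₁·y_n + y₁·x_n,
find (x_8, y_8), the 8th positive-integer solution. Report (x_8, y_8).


Step 1: Find the fundamental solution (x₁, y₁) of x² - 11y² = 1.
  Expand √11 as a continued fraction. a₀ = ⌊√11⌋ = 3; iterate m_{k+1} = d_k·a_k − m_k, d_{k+1} = (11 − m_{k+1}²)/d_k, a_{k+1} = ⌊(a₀ + m_{k+1})/d_{k+1}⌋ (starting m₀ = 0, d₀ = 1), with convergents p_k = a_k·p_{k-1} + p_{k-2}, q_k = a_k·q_{k-1} + q_{k-2} (p₋₁ = 1, q₋₁ = 0):
  k = 0: a₀ = 3; p₀/q₀ = 3/1; p₀² − 11·q₀² = 9 − 11 = -2.
  k = 1: m = 3, d = 2, a = ⌊(3 + 3)/2⌋ = 3; p/q = (3·3 + 1)/(3·1 + 0) = 10/3; p² − 11·q² = 100 − 99 = 1.
  The first convergent with p² − 11·q² = 1 gives the fundamental solution (x₁, y₁) = (10, 3).
Step 2: Apply the recurrence (x_{n+1}, y_{n+1}) = (x₁x_n + 11y₁y_n, x₁y_n + y₁x_n) repeatedly.
  From (x_1, y_1) = (10, 3): x_2 = 10·10 + 11·3·3 = 199; y_2 = 10·3 + 3·10 = 60.
  From (x_2, y_2) = (199, 60): x_3 = 10·199 + 11·3·60 = 3970; y_3 = 10·60 + 3·199 = 1197.
  From (x_3, y_3) = (3970, 1197): x_4 = 10·3970 + 11·3·1197 = 79201; y_4 = 10·1197 + 3·3970 = 23880.
  From (x_4, y_4) = (79201, 23880): x_5 = 10·79201 + 11·3·23880 = 1580050; y_5 = 10·23880 + 3·79201 = 476403.
  From (x_5, y_5) = (1580050, 476403): x_6 = 10·1580050 + 11·3·476403 = 31521799; y_6 = 10·476403 + 3·1580050 = 9504180.
  From (x_6, y_6) = (31521799, 9504180): x_7 = 10·31521799 + 11·3·9504180 = 628855930; y_7 = 10·9504180 + 3·31521799 = 189607197.
  From (x_7, y_7) = (628855930, 189607197): x_8 = 10·628855930 + 11·3·189607197 = 12545596801; y_8 = 10·189607197 + 3·628855930 = 3782639760.
Step 3: Verify x_8² - 11·y_8² = 157391999093261433601 - 157391999093261433600 = 1 (should be 1). ✓

(x_1, y_1) = (10, 3); (x_8, y_8) = (12545596801, 3782639760).


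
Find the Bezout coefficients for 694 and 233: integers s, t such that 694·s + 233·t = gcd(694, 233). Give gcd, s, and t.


Euclidean algorithm on (694, 233) — divide until remainder is 0:
  694 = 2 · 233 + 228
  233 = 1 · 228 + 5
  228 = 45 · 5 + 3
  5 = 1 · 3 + 2
  3 = 1 · 2 + 1
  2 = 2 · 1 + 0
gcd(694, 233) = 1.
Track Bezout coefficients alongside the remainders: start with r₀ = 694 = a·1 + b·0 (s = 1, t = 0) and r₁ = 233 = a·0 + b·1 (s = 0, t = 1); each new remainder r_{k+1} = r_{k-1} − q_k·r_k inherits s_{k+1} = s_{k-1} − q_k·s_k, t_{k+1} = t_{k-1} − q_k·t_k, so r_k = a·s_k + b·t_k at every step:
  q = 2: r = 228, s = 1 − 2·0 = 1, t = 0 − 2·1 = -2  (check: 694·1 + 233·(-2) = 228)
  q = 1: r = 5, s = 0 − 1·1 = -1, t = 1 − 1·(-2) = 3  (check: 694·(-1) + 233·3 = 5)
  q = 45: r = 3, s = 1 − 45·(-1) = 46, t = -2 − 45·3 = -137  (check: 694·46 + 233·(-137) = 3)
  q = 1: r = 2, s = -1 − 1·46 = -47, t = 3 − 1·(-137) = 140  (check: 694·(-47) + 233·140 = 2)
  q = 1: r = 1, s = 46 − 1·(-47) = 93, t = -137 − 1·140 = -277  (check: 694·93 + 233·(-277) = 1)
The row with r = 1 (the gcd) gives the Bezout coefficients s = 93, t = -277.
Result: 694 · (93) + 233 · (-277) = 1.

gcd(694, 233) = 1; s = 93, t = -277 (check: 694·93 + 233·(-277) = 1).


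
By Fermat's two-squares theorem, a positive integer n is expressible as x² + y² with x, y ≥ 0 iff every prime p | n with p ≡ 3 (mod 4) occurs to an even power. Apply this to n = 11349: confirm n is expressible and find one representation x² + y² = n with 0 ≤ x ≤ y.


Step 1: Factor n = 11349 = 3^2 · 13 · 97.
Step 2: Check the mod-4 condition on each prime factor: 3 ≡ 3 (mod 4), exponent 2 (must be even); 13 ≡ 1 (mod 4), exponent 1; 97 ≡ 1 (mod 4), exponent 1.
All primes ≡ 3 (mod 4) appear to even exponent (or don't appear), so by the two-squares theorem n IS expressible as a sum of two squares.
Step 3: Build a representation. Group n = k² · m with k = 3 and m = 13 · 97 = 1261 (a product of primes ≡ 1 (mod 4)); a representation of m scales to one of n via (k·x)² + (k·y)² = k²(x² + y²). Each prime p ≡ 1 (mod 4) is itself a sum of two squares; find a² by testing p − a² for a perfect square:
  13: 13 − 1² = 12, 13 − 2² = 9 = 3² ⇒ 13 = 2² + 3².
  97: 97 − 1² = 96, 97 − 2² = 93, 97 − 3² = 88, 97 − 4² = 81 = 9² ⇒ 97 = 4² + 9².
  Combine using the Brahmagupta–Fibonacci identity (a² + b²)(c² + d²) = (ac − bd)² + (ad + bc)² = (ac + bd)² + (ad − bc)²:
  13 · 97 = 1261: from (2² + 3²)(4² + 9²), take (2·4 − 3·9, 2·9 + 3·4) = (8 − 27, 18 + 12) = (-19, 30); dropping signs (only squares matter) gives (19, 30); check 19² + 30² = 361 + 900 = 1261 ✓.
  Scale by k = 3: (3·19, 3·30) = (57, 90).
Step 4: Order so x ≤ y and verify: 57² + 90² = 3249 + 8100 = 11349 = n. ✓

n = 11349 = 57² + 90² (one valid representation with x ≤ y).


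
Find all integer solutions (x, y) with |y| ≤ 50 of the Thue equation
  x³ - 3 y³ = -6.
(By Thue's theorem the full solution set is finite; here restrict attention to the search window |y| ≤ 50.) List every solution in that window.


The equation is x³ - 3y³ = -6. For fixed y, x³ = 3·y³ − 6, so a solution requires the RHS to be a perfect cube.
Strategy: iterate y from -50 to 50, compute RHS = 3·y³ − 6, and check whether it is a (positive or negative) perfect cube.
Check small values of y:
  y = 0: RHS = -6 is not a perfect cube.
  y = 1: RHS = -3 is not a perfect cube.
  y = -1: RHS = -9 is not a perfect cube.
  y = 2: RHS = 18 is not a perfect cube.
  y = -2: RHS = -30 is not a perfect cube.
  y = 3: RHS = 75 is not a perfect cube.
  y = -3: RHS = -87 is not a perfect cube.
Continuing the search up to |y| = 50 finds no solutions either.
No (x, y) in the scanned range satisfies the equation.

No integer solutions with |y| ≤ 50.


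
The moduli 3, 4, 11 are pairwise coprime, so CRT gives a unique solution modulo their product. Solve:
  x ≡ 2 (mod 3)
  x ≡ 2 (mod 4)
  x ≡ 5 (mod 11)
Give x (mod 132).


Moduli 3, 4, 11 are pairwise coprime; by CRT there is a unique solution modulo M = 3 · 4 · 11 = 132.
Solve pairwise, accumulating the modulus:
  Start with x ≡ 2 (mod 3).
  Combine with x ≡ 2 (mod 4): since gcd(3, 4) = 1, we get a unique residue mod 12.
    Write x = 2 + 3·t and substitute into x ≡ 2 (mod 4): 3·t ≡ 2 − 2 = 0 (mod 4).
    The inverse of 3 mod 4 is 3 (since 3·3 = 9 = 2·4 + 1), so t ≡ 3·0 = 0 ≡ 0 (mod 4).
    Then x = 2 + 3·0 = 2, valid modulo lcm(3, 4) = 12: x ≡ 2 (mod 12).
  Combine with x ≡ 5 (mod 11): since gcd(12, 11) = 1, we get a unique residue mod 132.
    Write x = 2 + 12·t and substitute into x ≡ 5 (mod 11): 12·t ≡ 5 − 2 = 3 (mod 11).
    Reduce coefficients mod 11: 1·t ≡ 3 (mod 11).
    So t ≡ 3 (mod 11).
    Then x = 2 + 12·3 = 38, valid modulo lcm(12, 11) = 132: x ≡ 38 (mod 132).
Verify: 38 mod 3 = 2 ✓, 38 mod 4 = 2 ✓, 38 mod 11 = 5 ✓.

x ≡ 38 (mod 132).


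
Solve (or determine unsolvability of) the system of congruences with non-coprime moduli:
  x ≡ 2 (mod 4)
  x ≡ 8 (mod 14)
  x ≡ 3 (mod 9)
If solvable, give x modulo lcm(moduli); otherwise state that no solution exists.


Moduli 4, 14, 9 are not pairwise coprime, so CRT works modulo lcm(m_i) when all pairwise compatibility conditions hold.
Pairwise compatibility: gcd(m_i, m_j) must divide a_i - a_j for every pair.
Merge one congruence at a time:
  Start: x ≡ 2 (mod 4).
  Combine with x ≡ 8 (mod 14): gcd(4, 14) = 2; 8 - 2 = 6, which IS divisible by 2, so compatible.
    Write x = 2 + 4·t and substitute into x ≡ 8 (mod 14): 4·t ≡ 8 − 2 = 6 (mod 14).
    Divide the congruence (and modulus) by g = 2: 2·t ≡ 3 (mod 7).
    The inverse of 2 mod 7 is 4 (since 2·4 = 8 = 1·7 + 1), so t ≡ 4·3 = 12 ≡ 5 (mod 7).
    Then x = 2 + 4·5 = 22, valid modulo lcm(4, 14) = 28: x ≡ 22 (mod 28).
  Combine with x ≡ 3 (mod 9): gcd(28, 9) = 1; 3 - 22 = -19, which IS divisible by 1, so compatible.
    Write x = 22 + 28·t and substitute into x ≡ 3 (mod 9): 28·t ≡ 3 − 22 = -19 (mod 9).
    Reduce coefficients mod 9: 1·t ≡ 8 (mod 9).
    So t ≡ 8 (mod 9).
    Then x = 22 + 28·8 = 246, valid modulo lcm(28, 9) = 252: x ≡ 246 (mod 252).
Verify: 246 mod 4 = 2, 246 mod 14 = 8, 246 mod 9 = 3.

x ≡ 246 (mod 252).


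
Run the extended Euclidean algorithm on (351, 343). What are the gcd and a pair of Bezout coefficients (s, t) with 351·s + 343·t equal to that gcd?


Euclidean algorithm on (351, 343) — divide until remainder is 0:
  351 = 1 · 343 + 8
  343 = 42 · 8 + 7
  8 = 1 · 7 + 1
  7 = 7 · 1 + 0
gcd(351, 343) = 1.
Track Bezout coefficients alongside the remainders: start with r₀ = 351 = a·1 + b·0 (s = 1, t = 0) and r₁ = 343 = a·0 + b·1 (s = 0, t = 1); each new remainder r_{k+1} = r_{k-1} − q_k·r_k inherits s_{k+1} = s_{k-1} − q_k·s_k, t_{k+1} = t_{k-1} − q_k·t_k, so r_k = a·s_k + b·t_k at every step:
  q = 1: r = 8, s = 1 − 1·0 = 1, t = 0 − 1·1 = -1  (check: 351·1 + 343·(-1) = 8)
  q = 42: r = 7, s = 0 − 42·1 = -42, t = 1 − 42·(-1) = 43  (check: 351·(-42) + 343·43 = 7)
  q = 1: r = 1, s = 1 − 1·(-42) = 43, t = -1 − 1·43 = -44  (check: 351·43 + 343·(-44) = 1)
The row with r = 1 (the gcd) gives the Bezout coefficients s = 43, t = -44.
Result: 351 · (43) + 343 · (-44) = 1.

gcd(351, 343) = 1; s = 43, t = -44 (check: 351·43 + 343·(-44) = 1).


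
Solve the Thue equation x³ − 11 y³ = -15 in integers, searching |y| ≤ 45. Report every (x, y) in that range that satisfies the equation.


The equation is x³ - 11y³ = -15. For fixed y, x³ = 11·y³ − 15, so a solution requires the RHS to be a perfect cube.
Strategy: iterate y from -45 to 45, compute RHS = 11·y³ − 15, and check whether it is a (positive or negative) perfect cube.
Check small values of y:
  y = 0: RHS = -15 is not a perfect cube.
  y = 1: RHS = -4 is not a perfect cube.
  y = -1: RHS = -26 is not a perfect cube.
  y = 2: RHS = 73 is not a perfect cube.
  y = -2: RHS = -103 is not a perfect cube.
  y = 3: RHS = 282 is not a perfect cube.
  y = -3: RHS = -312 is not a perfect cube.
Continuing the search up to |y| = 45 finds no solutions either.
No (x, y) in the scanned range satisfies the equation.

No integer solutions with |y| ≤ 45.


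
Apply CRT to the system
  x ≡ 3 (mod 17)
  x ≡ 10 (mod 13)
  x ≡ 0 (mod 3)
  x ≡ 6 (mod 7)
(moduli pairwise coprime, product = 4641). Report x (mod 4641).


Product of moduli M = 17 · 13 · 3 · 7 = 4641.
Merge one congruence at a time:
  Start: x ≡ 3 (mod 17).
  Combine with x ≡ 10 (mod 13); new modulus lcm = 221.
    Write x = 3 + 17·t and substitute into x ≡ 10 (mod 13): 17·t ≡ 10 − 3 = 7 (mod 13).
    Reduce coefficients mod 13: 4·t ≡ 7 (mod 13).
    The inverse of 4 mod 13 is 10 (since 4·10 = 40 = 3·13 + 1), so t ≡ 10·7 = 70 ≡ 5 (mod 13).
    Then x = 3 + 17·5 = 88, valid modulo lcm(17, 13) = 221: x ≡ 88 (mod 221).
  Combine with x ≡ 0 (mod 3); new modulus lcm = 663.
    Write x = 88 + 221·t and substitute into x ≡ 0 (mod 3): 221·t ≡ 0 − 88 = -88 (mod 3).
    Reduce coefficients mod 3: 2·t ≡ 2 (mod 3).
    The inverse of 2 mod 3 is 2 (since 2·2 = 4 = 1·3 + 1), so t ≡ 2·2 = 4 ≡ 1 (mod 3).
    Then x = 88 + 221·1 = 309, valid modulo lcm(221, 3) = 663: x ≡ 309 (mod 663).
  Combine with x ≡ 6 (mod 7); new modulus lcm = 4641.
    Write x = 309 + 663·t and substitute into x ≡ 6 (mod 7): 663·t ≡ 6 − 309 = -303 (mod 7).
    Reduce coefficients mod 7: 5·t ≡ 5 (mod 7).
    The inverse of 5 mod 7 is 3 (since 5·3 = 15 = 2·7 + 1), so t ≡ 3·5 = 15 ≡ 1 (mod 7).
    Then x = 309 + 663·1 = 972, valid modulo lcm(663, 7) = 4641: x ≡ 972 (mod 4641).
Verify against each original: 972 mod 17 = 3, 972 mod 13 = 10, 972 mod 3 = 0, 972 mod 7 = 6.

x ≡ 972 (mod 4641).


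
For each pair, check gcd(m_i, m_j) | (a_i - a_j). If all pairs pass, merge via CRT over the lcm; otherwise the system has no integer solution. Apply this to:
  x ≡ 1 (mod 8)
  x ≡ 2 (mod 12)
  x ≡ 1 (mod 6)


Moduli 8, 12, 6 are not pairwise coprime, so CRT works modulo lcm(m_i) when all pairwise compatibility conditions hold.
Pairwise compatibility: gcd(m_i, m_j) must divide a_i - a_j for every pair.
Merge one congruence at a time:
  Start: x ≡ 1 (mod 8).
  Combine with x ≡ 2 (mod 12): gcd(8, 12) = 4, and 2 - 1 = 1 is NOT divisible by 4.
    ⇒ system is inconsistent (no integer solution).

No solution (the system is inconsistent).


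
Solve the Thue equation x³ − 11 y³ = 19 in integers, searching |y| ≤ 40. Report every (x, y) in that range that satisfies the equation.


The equation is x³ - 11y³ = 19. For fixed y, x³ = 11·y³ + 19, so a solution requires the RHS to be a perfect cube.
Strategy: iterate y from -40 to 40, compute RHS = 11·y³ + 19, and check whether it is a (positive or negative) perfect cube.
Check small values of y:
  y = 0: RHS = 19 is not a perfect cube.
  y = 1: RHS = 30 is not a perfect cube.
  y = -1: RHS = 8 = (2)³ ⇒ x = 2 works.
  y = 2: RHS = 107 is not a perfect cube.
  y = -2: RHS = -69 is not a perfect cube.
  y = 3: RHS = 316 is not a perfect cube.
  y = -3: RHS = -278 is not a perfect cube.
Continuing, at y = -9: RHS = -8000 = (-20)³ ⇒ x = -20 works.
Searching the remaining y in |y| ≤ 40 finds no further solutions.
Collected solutions: (2, -1), (-20, -9).

Solutions (with |y| ≤ 40): (2, -1), (-20, -9).


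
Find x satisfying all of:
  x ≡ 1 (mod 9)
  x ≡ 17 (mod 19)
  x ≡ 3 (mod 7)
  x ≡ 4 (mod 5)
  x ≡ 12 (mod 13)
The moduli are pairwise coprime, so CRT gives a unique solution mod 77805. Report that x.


Product of moduli M = 9 · 19 · 7 · 5 · 13 = 77805.
Merge one congruence at a time:
  Start: x ≡ 1 (mod 9).
  Combine with x ≡ 17 (mod 19); new modulus lcm = 171.
    Write x = 1 + 9·t and substitute into x ≡ 17 (mod 19): 9·t ≡ 17 − 1 = 16 (mod 19).
    The inverse of 9 mod 19 is 17 (since 9·17 = 153 = 8·19 + 1), so t ≡ 17·16 = 272 ≡ 6 (mod 19).
    Then x = 1 + 9·6 = 55, valid modulo lcm(9, 19) = 171: x ≡ 55 (mod 171).
  Combine with x ≡ 3 (mod 7); new modulus lcm = 1197.
    Write x = 55 + 171·t and substitute into x ≡ 3 (mod 7): 171·t ≡ 3 − 55 = -52 (mod 7).
    Reduce coefficients mod 7: 3·t ≡ 4 (mod 7).
    The inverse of 3 mod 7 is 5 (since 3·5 = 15 = 2·7 + 1), so t ≡ 5·4 = 20 ≡ 6 (mod 7).
    Then x = 55 + 171·6 = 1081, valid modulo lcm(171, 7) = 1197: x ≡ 1081 (mod 1197).
  Combine with x ≡ 4 (mod 5); new modulus lcm = 5985.
    Write x = 1081 + 1197·t and substitute into x ≡ 4 (mod 5): 1197·t ≡ 4 − 1081 = -1077 (mod 5).
    Reduce coefficients mod 5: 2·t ≡ 3 (mod 5).
    The inverse of 2 mod 5 is 3 (since 2·3 = 6 = 1·5 + 1), so t ≡ 3·3 = 9 ≡ 4 (mod 5).
    Then x = 1081 + 1197·4 = 5869, valid modulo lcm(1197, 5) = 5985: x ≡ 5869 (mod 5985).
  Combine with x ≡ 12 (mod 13); new modulus lcm = 77805.
    Write x = 5869 + 5985·t and substitute into x ≡ 12 (mod 13): 5985·t ≡ 12 − 5869 = -5857 (mod 13).
    Reduce coefficients mod 13: 5·t ≡ 6 (mod 13).
    The inverse of 5 mod 13 is 8 (since 5·8 = 40 = 3·13 + 1), so t ≡ 8·6 = 48 ≡ 9 (mod 13).
    Then x = 5869 + 5985·9 = 59734, valid modulo lcm(5985, 13) = 77805: x ≡ 59734 (mod 77805).
Verify against each original: 59734 mod 9 = 1, 59734 mod 19 = 17, 59734 mod 7 = 3, 59734 mod 5 = 4, 59734 mod 13 = 12.

x ≡ 59734 (mod 77805).


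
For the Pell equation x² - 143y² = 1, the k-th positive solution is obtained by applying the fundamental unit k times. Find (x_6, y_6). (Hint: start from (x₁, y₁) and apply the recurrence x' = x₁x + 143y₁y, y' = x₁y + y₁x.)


Step 1: Find the fundamental solution (x₁, y₁) of x² - 143y² = 1.
  Expand √143 as a continued fraction. a₀ = ⌊√143⌋ = 11; iterate m_{k+1} = d_k·a_k − m_k, d_{k+1} = (143 − m_{k+1}²)/d_k, a_{k+1} = ⌊(a₀ + m_{k+1})/d_{k+1}⌋ (starting m₀ = 0, d₀ = 1), with convergents p_k = a_k·p_{k-1} + p_{k-2}, q_k = a_k·q_{k-1} + q_{k-2} (p₋₁ = 1, q₋₁ = 0):
  k = 0: a₀ = 11; p₀/q₀ = 11/1; p₀² − 143·q₀² = 121 − 143 = -22.
  k = 1: m = 11, d = 22, a = ⌊(11 + 11)/22⌋ = 1; p/q = (1·11 + 1)/(1·1 + 0) = 12/1; p² − 143·q² = 144 − 143 = 1.
  The first convergent with p² − 143·q² = 1 gives the fundamental solution (x₁, y₁) = (12, 1).
Step 2: Apply the recurrence (x_{n+1}, y_{n+1}) = (x₁x_n + 143y₁y_n, x₁y_n + y₁x_n) repeatedly.
  From (x_1, y_1) = (12, 1): x_2 = 12·12 + 143·1·1 = 287; y_2 = 12·1 + 1·12 = 24.
  From (x_2, y_2) = (287, 24): x_3 = 12·287 + 143·1·24 = 6876; y_3 = 12·24 + 1·287 = 575.
  From (x_3, y_3) = (6876, 575): x_4 = 12·6876 + 143·1·575 = 164737; y_4 = 12·575 + 1·6876 = 13776.
  From (x_4, y_4) = (164737, 13776): x_5 = 12·164737 + 143·1·13776 = 3946812; y_5 = 12·13776 + 1·164737 = 330049.
  From (x_5, y_5) = (3946812, 330049): x_6 = 12·3946812 + 143·1·330049 = 94558751; y_6 = 12·330049 + 1·3946812 = 7907400.
Step 3: Verify x_6² - 143·y_6² = 8941357390680001 - 8941357390680000 = 1 (should be 1). ✓

(x_1, y_1) = (12, 1); (x_6, y_6) = (94558751, 7907400).


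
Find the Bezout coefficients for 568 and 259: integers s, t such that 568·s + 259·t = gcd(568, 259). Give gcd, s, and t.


Euclidean algorithm on (568, 259) — divide until remainder is 0:
  568 = 2 · 259 + 50
  259 = 5 · 50 + 9
  50 = 5 · 9 + 5
  9 = 1 · 5 + 4
  5 = 1 · 4 + 1
  4 = 4 · 1 + 0
gcd(568, 259) = 1.
Track Bezout coefficients alongside the remainders: start with r₀ = 568 = a·1 + b·0 (s = 1, t = 0) and r₁ = 259 = a·0 + b·1 (s = 0, t = 1); each new remainder r_{k+1} = r_{k-1} − q_k·r_k inherits s_{k+1} = s_{k-1} − q_k·s_k, t_{k+1} = t_{k-1} − q_k·t_k, so r_k = a·s_k + b·t_k at every step:
  q = 2: r = 50, s = 1 − 2·0 = 1, t = 0 − 2·1 = -2  (check: 568·1 + 259·(-2) = 50)
  q = 5: r = 9, s = 0 − 5·1 = -5, t = 1 − 5·(-2) = 11  (check: 568·(-5) + 259·11 = 9)
  q = 5: r = 5, s = 1 − 5·(-5) = 26, t = -2 − 5·11 = -57  (check: 568·26 + 259·(-57) = 5)
  q = 1: r = 4, s = -5 − 1·26 = -31, t = 11 − 1·(-57) = 68  (check: 568·(-31) + 259·68 = 4)
  q = 1: r = 1, s = 26 − 1·(-31) = 57, t = -57 − 1·68 = -125  (check: 568·57 + 259·(-125) = 1)
The row with r = 1 (the gcd) gives the Bezout coefficients s = 57, t = -125.
Result: 568 · (57) + 259 · (-125) = 1.

gcd(568, 259) = 1; s = 57, t = -125 (check: 568·57 + 259·(-125) = 1).


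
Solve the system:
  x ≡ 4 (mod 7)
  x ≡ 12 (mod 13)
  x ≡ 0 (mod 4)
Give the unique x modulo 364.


Moduli 7, 13, 4 are pairwise coprime; by CRT there is a unique solution modulo M = 7 · 13 · 4 = 364.
Solve pairwise, accumulating the modulus:
  Start with x ≡ 4 (mod 7).
  Combine with x ≡ 12 (mod 13): since gcd(7, 13) = 1, we get a unique residue mod 91.
    Write x = 4 + 7·t and substitute into x ≡ 12 (mod 13): 7·t ≡ 12 − 4 = 8 (mod 13).
    The inverse of 7 mod 13 is 2 (since 7·2 = 14 = 1·13 + 1), so t ≡ 2·8 = 16 ≡ 3 (mod 13).
    Then x = 4 + 7·3 = 25, valid modulo lcm(7, 13) = 91: x ≡ 25 (mod 91).
  Combine with x ≡ 0 (mod 4): since gcd(91, 4) = 1, we get a unique residue mod 364.
    Write x = 25 + 91·t and substitute into x ≡ 0 (mod 4): 91·t ≡ 0 − 25 = -25 (mod 4).
    Reduce coefficients mod 4: 3·t ≡ 3 (mod 4).
    The inverse of 3 mod 4 is 3 (since 3·3 = 9 = 2·4 + 1), so t ≡ 3·3 = 9 ≡ 1 (mod 4).
    Then x = 25 + 91·1 = 116, valid modulo lcm(91, 4) = 364: x ≡ 116 (mod 364).
Verify: 116 mod 7 = 4 ✓, 116 mod 13 = 12 ✓, 116 mod 4 = 0 ✓.

x ≡ 116 (mod 364).


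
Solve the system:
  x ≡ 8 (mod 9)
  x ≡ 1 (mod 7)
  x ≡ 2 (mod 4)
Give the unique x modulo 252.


Moduli 9, 7, 4 are pairwise coprime; by CRT there is a unique solution modulo M = 9 · 7 · 4 = 252.
Solve pairwise, accumulating the modulus:
  Start with x ≡ 8 (mod 9).
  Combine with x ≡ 1 (mod 7): since gcd(9, 7) = 1, we get a unique residue mod 63.
    Write x = 8 + 9·t and substitute into x ≡ 1 (mod 7): 9·t ≡ 1 − 8 = -7 (mod 7).
    Reduce coefficients mod 7: 2·t ≡ 0 (mod 7).
    The inverse of 2 mod 7 is 4 (since 2·4 = 8 = 1·7 + 1), so t ≡ 4·0 = 0 ≡ 0 (mod 7).
    Then x = 8 + 9·0 = 8, valid modulo lcm(9, 7) = 63: x ≡ 8 (mod 63).
  Combine with x ≡ 2 (mod 4): since gcd(63, 4) = 1, we get a unique residue mod 252.
    Write x = 8 + 63·t and substitute into x ≡ 2 (mod 4): 63·t ≡ 2 − 8 = -6 (mod 4).
    Reduce coefficients mod 4: 3·t ≡ 2 (mod 4).
    The inverse of 3 mod 4 is 3 (since 3·3 = 9 = 2·4 + 1), so t ≡ 3·2 = 6 ≡ 2 (mod 4).
    Then x = 8 + 63·2 = 134, valid modulo lcm(63, 4) = 252: x ≡ 134 (mod 252).
Verify: 134 mod 9 = 8 ✓, 134 mod 7 = 1 ✓, 134 mod 4 = 2 ✓.

x ≡ 134 (mod 252).


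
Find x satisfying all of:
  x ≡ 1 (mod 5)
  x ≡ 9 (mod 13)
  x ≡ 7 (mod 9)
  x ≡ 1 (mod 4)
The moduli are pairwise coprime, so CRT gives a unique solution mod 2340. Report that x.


Product of moduli M = 5 · 13 · 9 · 4 = 2340.
Merge one congruence at a time:
  Start: x ≡ 1 (mod 5).
  Combine with x ≡ 9 (mod 13); new modulus lcm = 65.
    Write x = 1 + 5·t and substitute into x ≡ 9 (mod 13): 5·t ≡ 9 − 1 = 8 (mod 13).
    The inverse of 5 mod 13 is 8 (since 5·8 = 40 = 3·13 + 1), so t ≡ 8·8 = 64 ≡ 12 (mod 13).
    Then x = 1 + 5·12 = 61, valid modulo lcm(5, 13) = 65: x ≡ 61 (mod 65).
  Combine with x ≡ 7 (mod 9); new modulus lcm = 585.
    Write x = 61 + 65·t and substitute into x ≡ 7 (mod 9): 65·t ≡ 7 − 61 = -54 (mod 9).
    Reduce coefficients mod 9: 2·t ≡ 0 (mod 9).
    The inverse of 2 mod 9 is 5 (since 2·5 = 10 = 1·9 + 1), so t ≡ 5·0 = 0 ≡ 0 (mod 9).
    Then x = 61 + 65·0 = 61, valid modulo lcm(65, 9) = 585: x ≡ 61 (mod 585).
  Combine with x ≡ 1 (mod 4); new modulus lcm = 2340.
    Write x = 61 + 585·t and substitute into x ≡ 1 (mod 4): 585·t ≡ 1 − 61 = -60 (mod 4).
    Reduce coefficients mod 4: 1·t ≡ 0 (mod 4).
    So t ≡ 0 (mod 4).
    Then x = 61 + 585·0 = 61, valid modulo lcm(585, 4) = 2340: x ≡ 61 (mod 2340).
Verify against each original: 61 mod 5 = 1, 61 mod 13 = 9, 61 mod 9 = 7, 61 mod 4 = 1.

x ≡ 61 (mod 2340).


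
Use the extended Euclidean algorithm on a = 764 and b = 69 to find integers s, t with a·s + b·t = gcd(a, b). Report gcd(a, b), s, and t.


Euclidean algorithm on (764, 69) — divide until remainder is 0:
  764 = 11 · 69 + 5
  69 = 13 · 5 + 4
  5 = 1 · 4 + 1
  4 = 4 · 1 + 0
gcd(764, 69) = 1.
Track Bezout coefficients alongside the remainders: start with r₀ = 764 = a·1 + b·0 (s = 1, t = 0) and r₁ = 69 = a·0 + b·1 (s = 0, t = 1); each new remainder r_{k+1} = r_{k-1} − q_k·r_k inherits s_{k+1} = s_{k-1} − q_k·s_k, t_{k+1} = t_{k-1} − q_k·t_k, so r_k = a·s_k + b·t_k at every step:
  q = 11: r = 5, s = 1 − 11·0 = 1, t = 0 − 11·1 = -11  (check: 764·1 + 69·(-11) = 5)
  q = 13: r = 4, s = 0 − 13·1 = -13, t = 1 − 13·(-11) = 144  (check: 764·(-13) + 69·144 = 4)
  q = 1: r = 1, s = 1 − 1·(-13) = 14, t = -11 − 1·144 = -155  (check: 764·14 + 69·(-155) = 1)
The row with r = 1 (the gcd) gives the Bezout coefficients s = 14, t = -155.
Result: 764 · (14) + 69 · (-155) = 1.

gcd(764, 69) = 1; s = 14, t = -155 (check: 764·14 + 69·(-155) = 1).


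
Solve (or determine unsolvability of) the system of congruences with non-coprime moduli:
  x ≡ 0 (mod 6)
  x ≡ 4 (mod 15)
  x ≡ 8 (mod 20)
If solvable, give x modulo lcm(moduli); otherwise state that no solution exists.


Moduli 6, 15, 20 are not pairwise coprime, so CRT works modulo lcm(m_i) when all pairwise compatibility conditions hold.
Pairwise compatibility: gcd(m_i, m_j) must divide a_i - a_j for every pair.
Merge one congruence at a time:
  Start: x ≡ 0 (mod 6).
  Combine with x ≡ 4 (mod 15): gcd(6, 15) = 3, and 4 - 0 = 4 is NOT divisible by 3.
    ⇒ system is inconsistent (no integer solution).

No solution (the system is inconsistent).


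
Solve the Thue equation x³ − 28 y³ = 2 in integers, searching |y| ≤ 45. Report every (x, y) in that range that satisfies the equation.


The equation is x³ - 28y³ = 2. For fixed y, x³ = 28·y³ + 2, so a solution requires the RHS to be a perfect cube.
Strategy: iterate y from -45 to 45, compute RHS = 28·y³ + 2, and check whether it is a (positive or negative) perfect cube.
Check small values of y:
  y = 0: RHS = 2 is not a perfect cube.
  y = 1: RHS = 30 is not a perfect cube.
  y = -1: RHS = -26 is not a perfect cube.
  y = 2: RHS = 226 is not a perfect cube.
  y = -2: RHS = -222 is not a perfect cube.
  y = 3: RHS = 758 is not a perfect cube.
  y = -3: RHS = -754 is not a perfect cube.
Continuing the search up to |y| = 45 finds no solutions either.
No (x, y) in the scanned range satisfies the equation.

No integer solutions with |y| ≤ 45.


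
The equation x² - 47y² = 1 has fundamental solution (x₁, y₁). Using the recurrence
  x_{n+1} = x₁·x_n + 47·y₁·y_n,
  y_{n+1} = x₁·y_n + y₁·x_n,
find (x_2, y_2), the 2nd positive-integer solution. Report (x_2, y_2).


Step 1: Find the fundamental solution (x₁, y₁) of x² - 47y² = 1.
  Expand √47 as a continued fraction. a₀ = ⌊√47⌋ = 6; iterate m_{k+1} = d_k·a_k − m_k, d_{k+1} = (47 − m_{k+1}²)/d_k, a_{k+1} = ⌊(a₀ + m_{k+1})/d_{k+1}⌋ (starting m₀ = 0, d₀ = 1), with convergents p_k = a_k·p_{k-1} + p_{k-2}, q_k = a_k·q_{k-1} + q_{k-2} (p₋₁ = 1, q₋₁ = 0):
  k = 0: a₀ = 6; p₀/q₀ = 6/1; p₀² − 47·q₀² = 36 − 47 = -11.
  k = 1: m = 6, d = 11, a = ⌊(6 + 6)/11⌋ = 1; p/q = (1·6 + 1)/(1·1 + 0) = 7/1; p² − 47·q² = 49 − 47 = 2.
  k = 2: m = 5, d = 2, a = ⌊(6 + 5)/2⌋ = 5; p/q = (5·7 + 6)/(5·1 + 1) = 41/6; p² − 47·q² = 1681 − 1692 = -11.
  k = 3: m = 5, d = 11, a = ⌊(6 + 5)/11⌋ = 1; p/q = (1·41 + 7)/(1·6 + 1) = 48/7; p² − 47·q² = 2304 − 2303 = 1.
  The first convergent with p² − 47·q² = 1 gives the fundamental solution (x₁, y₁) = (48, 7).
Step 2: Apply the recurrence (x_{n+1}, y_{n+1}) = (x₁x_n + 47y₁y_n, x₁y_n + y₁x_n) repeatedly.
  From (x_1, y_1) = (48, 7): x_2 = 48·48 + 47·7·7 = 4607; y_2 = 48·7 + 7·48 = 672.
Step 3: Verify x_2² - 47·y_2² = 21224449 - 21224448 = 1 (should be 1). ✓

(x_1, y_1) = (48, 7); (x_2, y_2) = (4607, 672).


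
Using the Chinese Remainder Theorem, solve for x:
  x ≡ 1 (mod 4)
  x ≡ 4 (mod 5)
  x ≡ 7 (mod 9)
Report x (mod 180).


Moduli 4, 5, 9 are pairwise coprime; by CRT there is a unique solution modulo M = 4 · 5 · 9 = 180.
Solve pairwise, accumulating the modulus:
  Start with x ≡ 1 (mod 4).
  Combine with x ≡ 4 (mod 5): since gcd(4, 5) = 1, we get a unique residue mod 20.
    Write x = 1 + 4·t and substitute into x ≡ 4 (mod 5): 4·t ≡ 4 − 1 = 3 (mod 5).
    The inverse of 4 mod 5 is 4 (since 4·4 = 16 = 3·5 + 1), so t ≡ 4·3 = 12 ≡ 2 (mod 5).
    Then x = 1 + 4·2 = 9, valid modulo lcm(4, 5) = 20: x ≡ 9 (mod 20).
  Combine with x ≡ 7 (mod 9): since gcd(20, 9) = 1, we get a unique residue mod 180.
    Write x = 9 + 20·t and substitute into x ≡ 7 (mod 9): 20·t ≡ 7 − 9 = -2 (mod 9).
    Reduce coefficients mod 9: 2·t ≡ 7 (mod 9).
    The inverse of 2 mod 9 is 5 (since 2·5 = 10 = 1·9 + 1), so t ≡ 5·7 = 35 ≡ 8 (mod 9).
    Then x = 9 + 20·8 = 169, valid modulo lcm(20, 9) = 180: x ≡ 169 (mod 180).
Verify: 169 mod 4 = 1 ✓, 169 mod 5 = 4 ✓, 169 mod 9 = 7 ✓.

x ≡ 169 (mod 180).
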